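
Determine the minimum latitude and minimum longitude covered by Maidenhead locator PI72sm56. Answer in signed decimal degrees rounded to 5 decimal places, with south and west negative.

-7.47500, 135.54167

Field P=15, I=8: +15·20° lon, +8·10° lat → SW at lon 120°, lat -10°.
Square 7, 2: +7·2° lon, +2·1° lat → SW at lon 134°, lat -8°.
Subsquare s=18, m=12: +18·0.0833333° lon, +12·0.0416667° lat → SW at lon 135.5°, lat -7.5°.
Extended square 5, 6: +5·0.00833333° lon, +6·0.00416667° lat → SW at lon 135.542°, lat -7.475°.
latitude -7.47500, longitude 135.54167.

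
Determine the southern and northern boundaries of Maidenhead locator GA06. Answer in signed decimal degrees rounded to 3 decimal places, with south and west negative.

Field G=6, A=0: +6·20° lon, +0·10° lat → SW at lon -60°, lat -90°.
Square 0, 6: +0·2° lon, +6·1° lat → SW at lon -60°, lat -84°.
Cell spans 2° lon × 1° lat.
south -84.000, north -83.000.

-84.000, -83.000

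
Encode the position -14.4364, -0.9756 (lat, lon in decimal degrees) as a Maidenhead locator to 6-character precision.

Offset from 180°W / 90°S: lon 179.0244°, lat 75.5636°.
Field: 179.0244/20 → 8 → I, 75.5636/10 → 7 → H; chars IH.
Square: 19.0244/2 → 9, 5.5636/1 → 5; chars 95.
Subsquare: 1.0244/0.0833333 → 12 → m, 0.5636/0.0416667 → 13 → n; chars mn.

IH95mn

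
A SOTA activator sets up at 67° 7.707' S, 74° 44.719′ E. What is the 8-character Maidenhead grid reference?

MC72iu99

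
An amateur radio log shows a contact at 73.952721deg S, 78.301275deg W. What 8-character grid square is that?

Shift to the Maidenhead origin (180°W, 90°S): lon 101.69872, lat 16.04728.
Field: lon ⌊101.69872/20⌋ = 5 → F; lat ⌊16.04728/10⌋ = 1 → B.
Square: lon ⌊1.69872/2⌋ = 0; lat ⌊6.04728/1⌋ = 6.
Subsquare: lon ⌊1.69872/0.0833333⌋ = 20 → u; lat ⌊0.04728/0.0416667⌋ = 1 → b.
Extended square: lon ⌊0.03206/0.00833333⌋ = 3; lat ⌊0.00561/0.00416667⌋ = 1.

FB06ub31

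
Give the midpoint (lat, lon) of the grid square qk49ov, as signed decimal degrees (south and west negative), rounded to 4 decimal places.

19.8958, 149.2083

Field Q=16, K=10: +16·20° lon, +10·10° lat → SW at lon 140°, lat 10°.
Square 4, 9: +4·2° lon, +9·1° lat → SW at lon 148°, lat 19°.
Subsquare o=14, v=21: +14·0.0833333° lon, +21·0.0416667° lat → SW at lon 149.167°, lat 19.875°.
Cell spans 0.0833333° lon × 0.0416667° lat. Centre is SW corner plus half of each.
latitude 19.8958, longitude 149.2083.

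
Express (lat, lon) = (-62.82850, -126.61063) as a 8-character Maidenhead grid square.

Offset from 180°W / 90°S: lon 53.38937°, lat 27.17150°.
Field: lon ⌊53.38937/20⌋ = 2 → C; lat ⌊27.17150/10⌋ = 2 → C.
Square: lon ⌊13.38937/2⌋ = 6; lat ⌊7.17150/1⌋ = 7.
Subsquare: lon ⌊1.38937/0.0833333⌋ = 16 → q; lat ⌊0.17150/0.0416667⌋ = 4 → e.
Extended square: lon ⌊0.05604/0.00833333⌋ = 6; lat ⌊0.00483/0.00416667⌋ = 1.

CC67qe61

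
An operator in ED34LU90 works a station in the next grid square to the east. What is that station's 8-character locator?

Longitude extended square 9; +1 → 10, wraps to 0, carry into subsquare.
Longitude subsquare l = 11; +1 → 12 = m.
The latitude characters are unchanged.

ED34mu00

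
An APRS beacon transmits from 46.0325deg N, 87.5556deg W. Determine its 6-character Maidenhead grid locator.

EN66fa

Offset from 180°W / 90°S: lon 92.4444°, lat 136.0325°.
Field: 92.4444/20 → 4 → E, 136.0325/10 → 13 → N; chars EN.
Square: 12.4444/2 → 6, 6.0325/1 → 6; chars 66.
Subsquare: 0.4444/0.0833333 → 5 → f, 0.0325/0.0416667 → 0 → a; chars fa.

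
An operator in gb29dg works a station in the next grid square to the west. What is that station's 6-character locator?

GB29cg

Longitude subsquare d = 3; −1 → 2 = c.
The latitude characters are unchanged.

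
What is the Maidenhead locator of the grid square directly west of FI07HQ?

FI07gq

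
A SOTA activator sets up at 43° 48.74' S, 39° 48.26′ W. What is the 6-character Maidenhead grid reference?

Offset from 180°W / 90°S: lon 140.1957°, lat 46.1877°.
Field (20°×10°, letters A–R): lon ⌊140.1957/20⌋ = 7 → H; lat ⌊46.1877/10⌋ = 4 → E.
Square (2°×1°, digits 0–9): lon ⌊0.1957/2⌋ = 0; lat ⌊6.1877/1⌋ = 6.
Subsquare (5′×2.5′, letters a–x): lon ⌊0.1957/0.0833333⌋ = 2 → c; lat ⌊0.1877/0.0416667⌋ = 4 → e.

HE06ce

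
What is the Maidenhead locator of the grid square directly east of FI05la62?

FI05la72

Longitude extended square 6; +1 → 7.
The latitude characters are unchanged.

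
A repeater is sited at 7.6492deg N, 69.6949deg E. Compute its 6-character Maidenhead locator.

Offset from 180°W / 90°S: lon 249.6949°, lat 97.6492°.
Field: 249.6949/20 → 12 → M, 97.6492/10 → 9 → J; chars MJ.
Square: 9.6949/2 → 4, 7.6492/1 → 7; chars 47.
Subsquare: 1.6949/0.0833333 → 20 → u, 0.6492/0.0416667 → 15 → p; chars up.

MJ47up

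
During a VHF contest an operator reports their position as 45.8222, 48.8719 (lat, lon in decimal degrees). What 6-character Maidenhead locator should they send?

Add 180° to longitude and 90° to latitude: 228.8719, 135.8222.
Field: lon ⌊228.8719/20⌋ = 11 → L; lat ⌊135.8222/10⌋ = 13 → N.
Square: lon ⌊8.8719/2⌋ = 4; lat ⌊5.8222/1⌋ = 5.
Subsquare: lon ⌊0.8719/0.0833333⌋ = 10 → k; lat ⌊0.8222/0.0416667⌋ = 19 → t.

LN45kt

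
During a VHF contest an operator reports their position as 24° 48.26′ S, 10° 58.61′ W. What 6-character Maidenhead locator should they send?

Offset from 180°W / 90°S: lon 169.0232°, lat 65.1957°.
Field: 169.0232/20 → 8 → I, 65.1957/10 → 6 → G; chars IG.
Square: 9.0232/2 → 4, 5.1957/1 → 5; chars 45.
Subsquare: 1.0232/0.0833333 → 12 → m, 0.1957/0.0416667 → 4 → e; chars me.

IG45me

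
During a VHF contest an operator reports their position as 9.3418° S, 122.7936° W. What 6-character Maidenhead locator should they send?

Shift to the Maidenhead origin (180°W, 90°S): lon 57.2064, lat 80.6582.
Field: 57.2064/20 → 2 → C, 80.6582/10 → 8 → I; chars CI.
Square: 17.2064/2 → 8, 0.6582/1 → 0; chars 80.
Subsquare: 1.2064/0.0833333 → 14 → o, 0.6582/0.0416667 → 15 → p; chars op.

CI80op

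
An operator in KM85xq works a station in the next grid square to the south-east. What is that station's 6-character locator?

Longitude subsquare x = 23; +1 → 24, wraps to 0 = a, carry into square.
Longitude square 8; +1 → 9.
Latitude subsquare q = 16; −1 → 15 = p.

KM95ap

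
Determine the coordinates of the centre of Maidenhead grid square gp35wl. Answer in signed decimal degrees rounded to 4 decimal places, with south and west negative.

65.4792, -52.1250

Field G=6, P=15: +6·20° lon, +15·10° lat → SW at lon -60°, lat 60°.
Square 3, 5: +3·2° lon, +5·1° lat → SW at lon -54°, lat 65°.
Subsquare w=22, l=11: +22·0.0833333° lon, +11·0.0416667° lat → SW at lon -52.1667°, lat 65.4583°.
Cell spans 0.0833333° lon × 0.0416667° lat. Centre is SW corner plus half of each.
latitude 65.4792, longitude -52.1250.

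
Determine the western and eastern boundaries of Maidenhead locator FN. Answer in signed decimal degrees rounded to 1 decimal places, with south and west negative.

Field F=5, N=13: +5·20° lon, +13·10° lat → SW at lon -80°, lat 40°.
Cell spans 20° lon × 10° lat.
west -80.0, east -60.0.

-80.0, -60.0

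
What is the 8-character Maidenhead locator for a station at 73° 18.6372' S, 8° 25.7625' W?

IB56sq85

Add 180° to longitude and 90° to latitude: 171.57063, 16.68938.
Field (20°×10°, letters A–R): 171.57063/20 → 8 → I, 16.68938/10 → 1 → B; chars IB.
Square (2°×1°, digits 0–9): 11.57063/2 → 5, 6.68938/1 → 6; chars 56.
Subsquare (5′×2.5′, letters a–x): 1.57063/0.0833333 → 18 → s, 0.68938/0.0416667 → 16 → q; chars sq.
Extended square (30″×15″, digits 0–9): 0.07063/0.00833333 → 8, 0.02271/0.00416667 → 5; chars 85.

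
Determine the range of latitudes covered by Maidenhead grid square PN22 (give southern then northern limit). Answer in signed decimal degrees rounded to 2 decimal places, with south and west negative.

42.00, 43.00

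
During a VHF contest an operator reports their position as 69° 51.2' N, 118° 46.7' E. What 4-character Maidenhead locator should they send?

Offset from 180°W / 90°S: lon 298.78°, lat 159.85°.
Field: lon ⌊298.78/20⌋ = 14 → O; lat ⌊159.85/10⌋ = 15 → P.
Square: lon ⌊18.78/2⌋ = 9; lat ⌊9.85/1⌋ = 9.

OP99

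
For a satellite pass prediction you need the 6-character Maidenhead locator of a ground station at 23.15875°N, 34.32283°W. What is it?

Add 180° to longitude and 90° to latitude: 145.6772, 113.1587.
Field: 145.6772/20 → 7 → H, 113.1587/10 → 11 → L; chars HL.
Square: 5.6772/2 → 2, 3.1587/1 → 3; chars 23.
Subsquare: 1.6772/0.0833333 → 20 → u, 0.1587/0.0416667 → 3 → d; chars ud.

HL23ud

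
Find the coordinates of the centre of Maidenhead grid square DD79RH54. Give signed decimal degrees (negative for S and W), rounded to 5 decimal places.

-50.68958, -104.53750

Field D=3, D=3: +3·20° lon, +3·10° lat → SW at lon -120°, lat -60°.
Square 7, 9: +7·2° lon, +9·1° lat → SW at lon -106°, lat -51°.
Subsquare r=17, h=7: +17·0.0833333° lon, +7·0.0416667° lat → SW at lon -104.583°, lat -50.7083°.
Extended square 5, 4: +5·0.00833333° lon, +4·0.00416667° lat → SW at lon -104.542°, lat -50.6917°.
Cell spans 0.00833333° lon × 0.00416667° lat. Centre is SW corner plus half of each.
latitude -50.68958, longitude -104.53750.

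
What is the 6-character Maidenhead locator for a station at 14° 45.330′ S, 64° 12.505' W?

FH75vf

Add 180° to longitude and 90° to latitude: 115.7916, 75.2445.
Field: 115.7916/20 → 5 → F, 75.2445/10 → 7 → H; chars FH.
Square: 15.7916/2 → 7, 5.2445/1 → 5; chars 75.
Subsquare: 1.7916/0.0833333 → 21 → v, 0.2445/0.0416667 → 5 → f; chars vf.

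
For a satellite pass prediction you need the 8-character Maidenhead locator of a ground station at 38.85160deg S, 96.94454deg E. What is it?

Add 180° to longitude and 90° to latitude: 276.94454, 51.14840.
Field: 276.94454/20 → 13 → N, 51.14840/10 → 5 → F; chars NF.
Square: 16.94454/2 → 8, 1.14840/1 → 1; chars 81.
Subsquare: 0.94454/0.0833333 → 11 → l, 0.14840/0.0416667 → 3 → d; chars ld.
Extended square: 0.02787/0.00833333 → 3, 0.02340/0.00416667 → 5; chars 35.

NF81ld35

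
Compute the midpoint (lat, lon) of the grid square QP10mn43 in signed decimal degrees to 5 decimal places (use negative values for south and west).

Field Q=16, P=15: +16·20° lon, +15·10° lat → SW at lon 140°, lat 60°.
Square 1, 0: +1·2° lon, +0·1° lat → SW at lon 142°, lat 60°.
Subsquare m=12, n=13: +12·0.0833333° lon, +13·0.0416667° lat → SW at lon 143°, lat 60.5417°.
Extended square 4, 3: +4·0.00833333° lon, +3·0.00416667° lat → SW at lon 143.033°, lat 60.5542°.
Cell spans 0.00833333° lon × 0.00416667° lat. Centre is SW corner plus half of each.
latitude 60.55625, longitude 143.03750.

60.55625, 143.03750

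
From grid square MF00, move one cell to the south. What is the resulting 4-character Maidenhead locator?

Latitude square 0; −1 → -1, wraps to 9, carry into field.
Latitude field F = 5; −1 → 4 = E.
The longitude characters are unchanged.

ME09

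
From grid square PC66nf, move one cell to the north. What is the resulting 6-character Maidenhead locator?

Latitude subsquare f = 5; +1 → 6 = g.
The longitude characters are unchanged.

PC66ng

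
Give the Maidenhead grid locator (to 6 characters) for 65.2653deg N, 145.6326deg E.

QP25tg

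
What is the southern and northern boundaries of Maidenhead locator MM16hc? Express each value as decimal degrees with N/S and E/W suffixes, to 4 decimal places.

36.0833° N, 36.1250° N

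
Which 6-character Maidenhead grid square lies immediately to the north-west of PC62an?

Longitude subsquare a = 0; −1 → -1, wraps to 23 = x, carry into square.
Longitude square 6; −1 → 5.
Latitude subsquare n = 13; +1 → 14 = o.

PC52xo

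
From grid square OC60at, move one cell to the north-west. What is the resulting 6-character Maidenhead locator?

OC50xu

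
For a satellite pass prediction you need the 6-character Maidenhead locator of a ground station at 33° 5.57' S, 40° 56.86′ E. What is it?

LF06lv

Add 180° to longitude and 90° to latitude: 220.9477, 56.9072.
Field: 220.9477/20 → 11 → L, 56.9072/10 → 5 → F; chars LF.
Square: 0.9477/2 → 0, 6.9072/1 → 6; chars 06.
Subsquare: 0.9477/0.0833333 → 11 → l, 0.9072/0.0416667 → 21 → v; chars lv.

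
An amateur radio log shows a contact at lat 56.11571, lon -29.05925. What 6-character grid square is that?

HO56lc

Offset from 180°W / 90°S: lon 150.9408°, lat 146.1157°.
Field: 150.9408/20 → 7 → H, 146.1157/10 → 14 → O; chars HO.
Square: 10.9408/2 → 5, 6.1157/1 → 6; chars 56.
Subsquare: 0.9408/0.0833333 → 11 → l, 0.1157/0.0416667 → 2 → c; chars lc.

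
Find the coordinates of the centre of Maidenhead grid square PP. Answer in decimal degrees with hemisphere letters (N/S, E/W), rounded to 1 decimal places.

65.0° N, 130.0° E

Field P=15, P=15: +15·20° lon, +15·10° lat → SW at lon 120°, lat 60°.
Cell spans 20° lon × 10° lat. Centre is SW corner plus half of each.
latitude 65.0° N, longitude 130.0° E.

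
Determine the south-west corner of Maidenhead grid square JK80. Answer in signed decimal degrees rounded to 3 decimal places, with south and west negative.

10.000, 16.000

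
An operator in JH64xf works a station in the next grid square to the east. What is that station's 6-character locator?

JH74af

Longitude subsquare x = 23; +1 → 24, wraps to 0 = a, carry into square.
Longitude square 6; +1 → 7.
The latitude characters are unchanged.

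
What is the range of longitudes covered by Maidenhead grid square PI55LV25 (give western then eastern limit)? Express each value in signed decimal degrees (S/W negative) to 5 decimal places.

Field P=15, I=8: +15·20° lon, +8·10° lat → SW at lon 120°, lat -10°.
Square 5, 5: +5·2° lon, +5·1° lat → SW at lon 130°, lat -5°.
Subsquare l=11, v=21: +11·0.0833333° lon, +21·0.0416667° lat → SW at lon 130.917°, lat -4.125°.
Extended square 2, 5: +2·0.00833333° lon, +5·0.00416667° lat → SW at lon 130.933°, lat -4.10417°.
Cell spans 0.00833333° lon × 0.00416667° lat.
west 130.93333, east 130.94167.

130.93333, 130.94167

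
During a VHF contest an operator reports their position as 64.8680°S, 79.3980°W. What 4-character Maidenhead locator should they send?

FC05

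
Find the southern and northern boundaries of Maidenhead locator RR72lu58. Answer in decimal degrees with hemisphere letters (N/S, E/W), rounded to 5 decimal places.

Field R=17, R=17: +17·20° lon, +17·10° lat → SW at lon 160°, lat 80°.
Square 7, 2: +7·2° lon, +2·1° lat → SW at lon 174°, lat 82°.
Subsquare l=11, u=20: +11·0.0833333° lon, +20·0.0416667° lat → SW at lon 174.917°, lat 82.8333°.
Extended square 5, 8: +5·0.00833333° lon, +8·0.00416667° lat → SW at lon 174.958°, lat 82.8667°.
Cell spans 0.00833333° lon × 0.00416667° lat.
south 82.86667° N, north 82.87083° N.

82.86667° N, 82.87083° N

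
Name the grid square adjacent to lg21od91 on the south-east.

LG21pd00

Longitude extended square 9; +1 → 10, wraps to 0, carry into subsquare.
Longitude subsquare o = 14; +1 → 15 = p.
Latitude extended square 1; −1 → 0.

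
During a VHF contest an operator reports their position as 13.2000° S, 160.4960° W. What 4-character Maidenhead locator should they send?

Offset from 180°W / 90°S: lon 19.50°, lat 76.80°.
Field: lon ⌊19.50/20⌋ = 0 → A; lat ⌊76.80/10⌋ = 7 → H.
Square: lon ⌊19.50/2⌋ = 9; lat ⌊6.80/1⌋ = 6.

AH96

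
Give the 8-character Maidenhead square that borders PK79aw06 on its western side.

PK69xw96

Longitude extended square 0; −1 → -1, wraps to 9, carry into subsquare.
Longitude subsquare a = 0; −1 → -1, wraps to 23 = x, carry into square.
Longitude square 7; −1 → 6.
The latitude characters are unchanged.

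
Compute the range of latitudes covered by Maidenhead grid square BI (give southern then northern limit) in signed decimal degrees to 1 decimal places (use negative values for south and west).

-10.0, 0.0

Field B=1, I=8: +1·20° lon, +8·10° lat → SW at lon -160°, lat -10°.
Cell spans 20° lon × 10° lat.
south -10.0, north 0.0.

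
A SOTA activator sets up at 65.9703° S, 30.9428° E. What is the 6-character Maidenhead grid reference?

KC54la

Offset from 180°W / 90°S: lon 210.9428°, lat 24.0297°.
Field (20°×10°, letters A–R): 210.9428/20 → 10 → K, 24.0297/10 → 2 → C; chars KC.
Square (2°×1°, digits 0–9): 10.9428/2 → 5, 4.0297/1 → 4; chars 54.
Subsquare (5′×2.5′, letters a–x): 0.9428/0.0833333 → 11 → l, 0.0297/0.0416667 → 0 → a; chars la.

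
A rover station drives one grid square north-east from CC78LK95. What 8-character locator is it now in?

CC78mk06

Longitude extended square 9; +1 → 10, wraps to 0, carry into subsquare.
Longitude subsquare l = 11; +1 → 12 = m.
Latitude extended square 5; +1 → 6.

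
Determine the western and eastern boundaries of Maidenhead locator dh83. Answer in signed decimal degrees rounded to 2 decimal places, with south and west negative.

Field D=3, H=7: +3·20° lon, +7·10° lat → SW at lon -120°, lat -20°.
Square 8, 3: +8·2° lon, +3·1° lat → SW at lon -104°, lat -17°.
Cell spans 2° lon × 1° lat.
west -104.00, east -102.00.

-104.00, -102.00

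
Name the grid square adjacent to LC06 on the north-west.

KC97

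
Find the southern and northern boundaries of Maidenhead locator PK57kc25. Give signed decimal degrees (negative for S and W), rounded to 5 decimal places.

17.10417, 17.10833

Field P=15, K=10: +15·20° lon, +10·10° lat → SW at lon 120°, lat 10°.
Square 5, 7: +5·2° lon, +7·1° lat → SW at lon 130°, lat 17°.
Subsquare k=10, c=2: +10·0.0833333° lon, +2·0.0416667° lat → SW at lon 130.833°, lat 17.0833°.
Extended square 2, 5: +2·0.00833333° lon, +5·0.00416667° lat → SW at lon 130.85°, lat 17.1042°.
Cell spans 0.00833333° lon × 0.00416667° lat.
south 17.10417, north 17.10833.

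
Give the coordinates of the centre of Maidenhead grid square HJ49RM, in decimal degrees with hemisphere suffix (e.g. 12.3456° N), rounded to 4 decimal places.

9.5208° N, 30.5417° W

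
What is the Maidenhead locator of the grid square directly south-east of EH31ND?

EH31oc

Longitude subsquare n = 13; +1 → 14 = o.
Latitude subsquare d = 3; −1 → 2 = c.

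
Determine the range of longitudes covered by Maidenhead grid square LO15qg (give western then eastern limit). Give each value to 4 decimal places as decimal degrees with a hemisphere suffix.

43.3333° E, 43.4167° E

Field L=11, O=14: +11·20° lon, +14·10° lat → SW at lon 40°, lat 50°.
Square 1, 5: +1·2° lon, +5·1° lat → SW at lon 42°, lat 55°.
Subsquare q=16, g=6: +16·0.0833333° lon, +6·0.0416667° lat → SW at lon 43.3333°, lat 55.25°.
Cell spans 0.0833333° lon × 0.0416667° lat.
west 43.3333° E, east 43.4167° E.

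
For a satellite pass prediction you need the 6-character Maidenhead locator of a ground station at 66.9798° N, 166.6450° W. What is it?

Shift to the Maidenhead origin (180°W, 90°S): lon 13.3550, lat 156.9798.
Field: lon ⌊13.3550/20⌋ = 0 → A; lat ⌊156.9798/10⌋ = 15 → P.
Square: lon ⌊13.3550/2⌋ = 6; lat ⌊6.9798/1⌋ = 6.
Subsquare: lon ⌊1.3550/0.0833333⌋ = 16 → q; lat ⌊0.9798/0.0416667⌋ = 23 → x.

AP66qx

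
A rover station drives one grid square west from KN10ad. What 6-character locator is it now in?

Longitude subsquare a = 0; −1 → -1, wraps to 23 = x, carry into square.
Longitude square 1; −1 → 0.
The latitude characters are unchanged.

KN00xd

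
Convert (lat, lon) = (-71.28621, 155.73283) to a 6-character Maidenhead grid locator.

QB78ur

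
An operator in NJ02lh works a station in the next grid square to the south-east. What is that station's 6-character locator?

Longitude subsquare l = 11; +1 → 12 = m.
Latitude subsquare h = 7; −1 → 6 = g.

NJ02mg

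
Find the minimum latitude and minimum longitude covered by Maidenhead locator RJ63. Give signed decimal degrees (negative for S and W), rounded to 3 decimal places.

Field R=17, J=9: +17·20° lon, +9·10° lat → SW at lon 160°, lat 0°.
Square 6, 3: +6·2° lon, +3·1° lat → SW at lon 172°, lat 3°.
latitude 3.000, longitude 172.000.

3.000, 172.000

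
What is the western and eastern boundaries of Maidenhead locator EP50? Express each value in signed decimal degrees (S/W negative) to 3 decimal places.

-90.000, -88.000

Field E=4, P=15: +4·20° lon, +15·10° lat → SW at lon -100°, lat 60°.
Square 5, 0: +5·2° lon, +0·1° lat → SW at lon -90°, lat 60°.
Cell spans 2° lon × 1° lat.
west -90.000, east -88.000.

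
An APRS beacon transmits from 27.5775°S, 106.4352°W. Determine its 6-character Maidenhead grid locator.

Shift to the Maidenhead origin (180°W, 90°S): lon 73.5648, lat 62.4225.
Field: lon ⌊73.5648/20⌋ = 3 → D; lat ⌊62.4225/10⌋ = 6 → G.
Square: lon ⌊13.5648/2⌋ = 6; lat ⌊2.4225/1⌋ = 2.
Subsquare: lon ⌊1.5648/0.0833333⌋ = 18 → s; lat ⌊0.4225/0.0416667⌋ = 10 → k.

DG62sk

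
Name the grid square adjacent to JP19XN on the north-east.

JP29ao

Longitude subsquare x = 23; +1 → 24, wraps to 0 = a, carry into square.
Longitude square 1; +1 → 2.
Latitude subsquare n = 13; +1 → 14 = o.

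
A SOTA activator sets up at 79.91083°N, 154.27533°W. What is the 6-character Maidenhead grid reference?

Shift to the Maidenhead origin (180°W, 90°S): lon 25.7247, lat 169.9108.
Field (20°×10°, letters A–R): lon ⌊25.7247/20⌋ = 1 → B; lat ⌊169.9108/10⌋ = 16 → Q.
Square (2°×1°, digits 0–9): lon ⌊5.7247/2⌋ = 2; lat ⌊9.9108/1⌋ = 9.
Subsquare (5′×2.5′, letters a–x): lon ⌊1.7247/0.0833333⌋ = 20 → u; lat ⌊0.9108/0.0416667⌋ = 21 → v.

BQ29uv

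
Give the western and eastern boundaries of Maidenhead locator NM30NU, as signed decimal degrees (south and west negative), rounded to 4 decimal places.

87.0833, 87.1667

Field N=13, M=12: +13·20° lon, +12·10° lat → SW at lon 80°, lat 30°.
Square 3, 0: +3·2° lon, +0·1° lat → SW at lon 86°, lat 30°.
Subsquare n=13, u=20: +13·0.0833333° lon, +20·0.0416667° lat → SW at lon 87.0833°, lat 30.8333°.
Cell spans 0.0833333° lon × 0.0416667° lat.
west 87.0833, east 87.1667.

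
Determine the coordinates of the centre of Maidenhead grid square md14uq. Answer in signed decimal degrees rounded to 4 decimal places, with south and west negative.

-55.3125, 63.7083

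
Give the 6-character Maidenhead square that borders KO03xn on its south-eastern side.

Longitude subsquare x = 23; +1 → 24, wraps to 0 = a, carry into square.
Longitude square 0; +1 → 1.
Latitude subsquare n = 13; −1 → 12 = m.

KO13am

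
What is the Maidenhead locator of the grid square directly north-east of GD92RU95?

GD92su06

Longitude extended square 9; +1 → 10, wraps to 0, carry into subsquare.
Longitude subsquare r = 17; +1 → 18 = s.
Latitude extended square 5; +1 → 6.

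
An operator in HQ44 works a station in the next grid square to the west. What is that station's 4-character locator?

Longitude square 4; −1 → 3.
The latitude characters are unchanged.

HQ34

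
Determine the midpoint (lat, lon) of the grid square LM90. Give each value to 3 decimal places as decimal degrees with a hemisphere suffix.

Field L=11, M=12: +11·20° lon, +12·10° lat → SW at lon 40°, lat 30°.
Square 9, 0: +9·2° lon, +0·1° lat → SW at lon 58°, lat 30°.
Cell spans 2° lon × 1° lat. Centre is SW corner plus half of each.
latitude 30.500° N, longitude 59.000° E.

30.500° N, 59.000° E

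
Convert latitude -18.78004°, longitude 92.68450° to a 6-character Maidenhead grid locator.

NH61if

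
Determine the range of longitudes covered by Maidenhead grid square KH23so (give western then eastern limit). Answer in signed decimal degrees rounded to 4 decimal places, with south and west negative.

25.5000, 25.5833

Field K=10, H=7: +10·20° lon, +7·10° lat → SW at lon 20°, lat -20°.
Square 2, 3: +2·2° lon, +3·1° lat → SW at lon 24°, lat -17°.
Subsquare s=18, o=14: +18·0.0833333° lon, +14·0.0416667° lat → SW at lon 25.5°, lat -16.4167°.
Cell spans 0.0833333° lon × 0.0416667° lat.
west 25.5000, east 25.5833.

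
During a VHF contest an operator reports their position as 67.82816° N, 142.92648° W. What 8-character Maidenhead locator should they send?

BP87mt88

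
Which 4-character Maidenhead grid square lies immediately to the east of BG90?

Longitude square 9; +1 → 10, wraps to 0, carry into field.
Longitude field B = 1; +1 → 2 = C.
The latitude characters are unchanged.

CG00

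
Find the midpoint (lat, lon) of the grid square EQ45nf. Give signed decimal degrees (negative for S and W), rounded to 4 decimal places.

Field E=4, Q=16: +4·20° lon, +16·10° lat → SW at lon -100°, lat 70°.
Square 4, 5: +4·2° lon, +5·1° lat → SW at lon -92°, lat 75°.
Subsquare n=13, f=5: +13·0.0833333° lon, +5·0.0416667° lat → SW at lon -90.9167°, lat 75.2083°.
Cell spans 0.0833333° lon × 0.0416667° lat. Centre is SW corner plus half of each.
latitude 75.2292, longitude -90.8750.

75.2292, -90.8750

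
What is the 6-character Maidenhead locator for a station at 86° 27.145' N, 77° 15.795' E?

Offset from 180°W / 90°S: lon 257.2632°, lat 176.4524°.
Field: 257.2632/20 → 12 → M, 176.4524/10 → 17 → R; chars MR.
Square: 17.2632/2 → 8, 6.4524/1 → 6; chars 86.
Subsquare: 1.2632/0.0833333 → 15 → p, 0.4524/0.0416667 → 10 → k; chars pk.

MR86pk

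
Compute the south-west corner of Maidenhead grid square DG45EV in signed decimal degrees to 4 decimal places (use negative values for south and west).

Field D=3, G=6: +3·20° lon, +6·10° lat → SW at lon -120°, lat -30°.
Square 4, 5: +4·2° lon, +5·1° lat → SW at lon -112°, lat -25°.
Subsquare e=4, v=21: +4·0.0833333° lon, +21·0.0416667° lat → SW at lon -111.667°, lat -24.125°.
latitude -24.1250, longitude -111.6667.

-24.1250, -111.6667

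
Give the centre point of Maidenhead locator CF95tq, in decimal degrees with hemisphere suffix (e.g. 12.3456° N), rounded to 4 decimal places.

Field C=2, F=5: +2·20° lon, +5·10° lat → SW at lon -140°, lat -40°.
Square 9, 5: +9·2° lon, +5·1° lat → SW at lon -122°, lat -35°.
Subsquare t=19, q=16: +19·0.0833333° lon, +16·0.0416667° lat → SW at lon -120.417°, lat -34.3333°.
Cell spans 0.0833333° lon × 0.0416667° lat. Centre is SW corner plus half of each.
latitude 34.3125° S, longitude 120.3750° W.

34.3125° S, 120.3750° W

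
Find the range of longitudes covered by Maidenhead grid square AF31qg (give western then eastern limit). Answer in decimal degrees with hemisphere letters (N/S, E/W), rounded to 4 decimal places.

Field A=0, F=5: +0·20° lon, +5·10° lat → SW at lon -180°, lat -40°.
Square 3, 1: +3·2° lon, +1·1° lat → SW at lon -174°, lat -39°.
Subsquare q=16, g=6: +16·0.0833333° lon, +6·0.0416667° lat → SW at lon -172.667°, lat -38.75°.
Cell spans 0.0833333° lon × 0.0416667° lat.
west 172.6667° W, east 172.5833° W.

172.6667° W, 172.5833° W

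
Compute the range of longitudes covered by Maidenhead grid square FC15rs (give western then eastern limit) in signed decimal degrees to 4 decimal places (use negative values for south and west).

-76.5833, -76.5000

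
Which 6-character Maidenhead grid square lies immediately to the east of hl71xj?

HL81aj

Longitude subsquare x = 23; +1 → 24, wraps to 0 = a, carry into square.
Longitude square 7; +1 → 8.
The latitude characters are unchanged.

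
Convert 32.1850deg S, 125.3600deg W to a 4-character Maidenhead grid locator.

CF77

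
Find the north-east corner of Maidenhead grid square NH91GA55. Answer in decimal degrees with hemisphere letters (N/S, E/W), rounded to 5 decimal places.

18.97500° S, 98.55000° E

Field N=13, H=7: +13·20° lon, +7·10° lat → SW at lon 80°, lat -20°.
Square 9, 1: +9·2° lon, +1·1° lat → SW at lon 98°, lat -19°.
Subsquare g=6, a=0: +6·0.0833333° lon, +0·0.0416667° lat → SW at lon 98.5°, lat -19°.
Extended square 5, 5: +5·0.00833333° lon, +5·0.00416667° lat → SW at lon 98.5417°, lat -18.9792°.
Cell spans 0.00833333° lon × 0.00416667° lat. NE corner is SW corner plus one full cell.
latitude 18.97500° S, longitude 98.55000° E.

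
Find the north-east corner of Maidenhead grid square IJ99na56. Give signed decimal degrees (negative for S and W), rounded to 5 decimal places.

Field I=8, J=9: +8·20° lon, +9·10° lat → SW at lon -20°, lat 0°.
Square 9, 9: +9·2° lon, +9·1° lat → SW at lon -2°, lat 9°.
Subsquare n=13, a=0: +13·0.0833333° lon, +0·0.0416667° lat → SW at lon -0.916667°, lat 9°.
Extended square 5, 6: +5·0.00833333° lon, +6·0.00416667° lat → SW at lon -0.875°, lat 9.025°.
Cell spans 0.00833333° lon × 0.00416667° lat. NE corner is SW corner plus one full cell.
latitude 9.02917, longitude -0.86667.

9.02917, -0.86667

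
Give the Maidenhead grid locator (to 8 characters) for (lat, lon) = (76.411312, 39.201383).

KQ96oj48

Shift to the Maidenhead origin (180°W, 90°S): lon 219.20138, lat 166.41131.
Field: lon ⌊219.20138/20⌋ = 10 → K; lat ⌊166.41131/10⌋ = 16 → Q.
Square: lon ⌊19.20138/2⌋ = 9; lat ⌊6.41131/1⌋ = 6.
Subsquare: lon ⌊1.20138/0.0833333⌋ = 14 → o; lat ⌊0.41131/0.0416667⌋ = 9 → j.
Extended square: lon ⌊0.03472/0.00833333⌋ = 4; lat ⌊0.03631/0.00416667⌋ = 8.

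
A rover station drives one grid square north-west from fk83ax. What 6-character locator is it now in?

Longitude subsquare a = 0; −1 → -1, wraps to 23 = x, carry into square.
Longitude square 8; −1 → 7.
Latitude subsquare x = 23; +1 → 24, wraps to 0 = a, carry into square.
Latitude square 3; +1 → 4.

FK74xa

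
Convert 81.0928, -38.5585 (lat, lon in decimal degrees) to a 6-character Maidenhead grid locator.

Shift to the Maidenhead origin (180°W, 90°S): lon 141.4415, lat 171.0928.
Field (20°×10°, letters A–R): 141.4415/20 → 7 → H, 171.0928/10 → 17 → R; chars HR.
Square (2°×1°, digits 0–9): 1.4415/2 → 0, 1.0928/1 → 1; chars 01.
Subsquare (5′×2.5′, letters a–x): 1.4415/0.0833333 → 17 → r, 0.0928/0.0416667 → 2 → c; chars rc.

HR01rc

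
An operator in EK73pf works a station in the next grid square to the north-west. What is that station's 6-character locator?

Longitude subsquare p = 15; −1 → 14 = o.
Latitude subsquare f = 5; +1 → 6 = g.

EK73og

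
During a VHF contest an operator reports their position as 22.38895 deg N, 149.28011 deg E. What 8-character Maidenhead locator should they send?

QL42pj33

Offset from 180°W / 90°S: lon 329.28011°, lat 112.38895°.
Field (20°×10°, letters A–R): lon ⌊329.28011/20⌋ = 16 → Q; lat ⌊112.38895/10⌋ = 11 → L.
Square (2°×1°, digits 0–9): lon ⌊9.28011/2⌋ = 4; lat ⌊2.38895/1⌋ = 2.
Subsquare (5′×2.5′, letters a–x): lon ⌊1.28011/0.0833333⌋ = 15 → p; lat ⌊0.38895/0.0416667⌋ = 9 → j.
Extended square (30″×15″, digits 0–9): lon ⌊0.03011/0.00833333⌋ = 3; lat ⌊0.01395/0.00416667⌋ = 3.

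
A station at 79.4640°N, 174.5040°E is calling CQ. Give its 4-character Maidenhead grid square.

RQ79

Shift to the Maidenhead origin (180°W, 90°S): lon 354.50, lat 169.46.
Field (20°×10°, letters A–R): 354.50/20 → 17 → R, 169.46/10 → 16 → Q; chars RQ.
Square (2°×1°, digits 0–9): 14.50/2 → 7, 9.46/1 → 9; chars 79.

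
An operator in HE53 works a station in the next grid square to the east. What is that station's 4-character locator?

Longitude square 5; +1 → 6.
The latitude characters are unchanged.

HE63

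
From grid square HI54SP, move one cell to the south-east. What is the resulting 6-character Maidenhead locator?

HI54to

Longitude subsquare s = 18; +1 → 19 = t.
Latitude subsquare p = 15; −1 → 14 = o.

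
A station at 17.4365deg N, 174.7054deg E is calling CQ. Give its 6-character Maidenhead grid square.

Shift to the Maidenhead origin (180°W, 90°S): lon 354.7054, lat 107.4365.
Field (20°×10°, letters A–R): 354.7054/20 → 17 → R, 107.4365/10 → 10 → K; chars RK.
Square (2°×1°, digits 0–9): 14.7054/2 → 7, 7.4365/1 → 7; chars 77.
Subsquare (5′×2.5′, letters a–x): 0.7054/0.0833333 → 8 → i, 0.4365/0.0416667 → 10 → k; chars ik.

RK77ik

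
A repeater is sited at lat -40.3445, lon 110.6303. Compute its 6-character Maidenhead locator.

Shift to the Maidenhead origin (180°W, 90°S): lon 290.6303, lat 49.6555.
Field: 290.6303/20 → 14 → O, 49.6555/10 → 4 → E; chars OE.
Square: 10.6303/2 → 5, 9.6555/1 → 9; chars 59.
Subsquare: 0.6303/0.0833333 → 7 → h, 0.6555/0.0416667 → 15 → p; chars hp.

OE59hp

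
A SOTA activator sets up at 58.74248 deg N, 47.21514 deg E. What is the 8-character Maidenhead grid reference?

LO38or58

Offset from 180°W / 90°S: lon 227.21514°, lat 148.74248°.
Field: 227.21514/20 → 11 → L, 148.74248/10 → 14 → O; chars LO.
Square: 7.21514/2 → 3, 8.74248/1 → 8; chars 38.
Subsquare: 1.21514/0.0833333 → 14 → o, 0.74248/0.0416667 → 17 → r; chars or.
Extended square: 0.04847/0.00833333 → 5, 0.03415/0.00416667 → 8; chars 58.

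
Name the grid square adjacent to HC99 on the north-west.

HD80

Longitude square 9; −1 → 8.
Latitude square 9; +1 → 10, wraps to 0, carry into field.
Latitude field C = 2; +1 → 3 = D.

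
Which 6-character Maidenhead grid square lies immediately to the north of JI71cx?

Latitude subsquare x = 23; +1 → 24, wraps to 0 = a, carry into square.
Latitude square 1; +1 → 2.
The longitude characters are unchanged.

JI72ca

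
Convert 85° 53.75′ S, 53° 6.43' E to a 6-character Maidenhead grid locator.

LA64nc

Shift to the Maidenhead origin (180°W, 90°S): lon 233.1072, lat 4.1042.
Field: 233.1072/20 → 11 → L, 4.1042/10 → 0 → A; chars LA.
Square: 13.1072/2 → 6, 4.1042/1 → 4; chars 64.
Subsquare: 1.1072/0.0833333 → 13 → n, 0.1042/0.0416667 → 2 → c; chars nc.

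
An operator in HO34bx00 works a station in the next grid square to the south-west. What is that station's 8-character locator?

Longitude extended square 0; −1 → -1, wraps to 9, carry into subsquare.
Longitude subsquare b = 1; −1 → 0 = a.
Latitude extended square 0; −1 → -1, wraps to 9, carry into subsquare.
Latitude subsquare x = 23; −1 → 22 = w.

HO34aw99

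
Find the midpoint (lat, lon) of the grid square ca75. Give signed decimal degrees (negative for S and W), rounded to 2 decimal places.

-84.50, -125.00

Field C=2, A=0: +2·20° lon, +0·10° lat → SW at lon -140°, lat -90°.
Square 7, 5: +7·2° lon, +5·1° lat → SW at lon -126°, lat -85°.
Cell spans 2° lon × 1° lat. Centre is SW corner plus half of each.
latitude -84.50, longitude -125.00.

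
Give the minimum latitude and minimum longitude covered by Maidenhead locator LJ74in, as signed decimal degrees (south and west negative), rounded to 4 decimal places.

Field L=11, J=9: +11·20° lon, +9·10° lat → SW at lon 40°, lat 0°.
Square 7, 4: +7·2° lon, +4·1° lat → SW at lon 54°, lat 4°.
Subsquare i=8, n=13: +8·0.0833333° lon, +13·0.0416667° lat → SW at lon 54.6667°, lat 4.54167°.
latitude 4.5417, longitude 54.6667.

4.5417, 54.6667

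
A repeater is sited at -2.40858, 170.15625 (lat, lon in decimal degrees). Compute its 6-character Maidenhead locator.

Offset from 180°W / 90°S: lon 350.1562°, lat 87.5914°.
Field: 350.1562/20 → 17 → R, 87.5914/10 → 8 → I; chars RI.
Square: 10.1562/2 → 5, 7.5914/1 → 7; chars 57.
Subsquare: 0.1562/0.0833333 → 1 → b, 0.5914/0.0416667 → 14 → o; chars bo.

RI57bo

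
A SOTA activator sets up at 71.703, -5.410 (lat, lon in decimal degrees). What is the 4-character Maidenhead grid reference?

Offset from 180°W / 90°S: lon 174.59°, lat 161.70°.
Field: lon ⌊174.59/20⌋ = 8 → I; lat ⌊161.70/10⌋ = 16 → Q.
Square: lon ⌊14.59/2⌋ = 7; lat ⌊1.70/1⌋ = 1.

IQ71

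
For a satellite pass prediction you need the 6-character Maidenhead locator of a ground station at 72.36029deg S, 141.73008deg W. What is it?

BB97dp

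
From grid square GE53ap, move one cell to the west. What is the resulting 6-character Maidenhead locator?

Longitude subsquare a = 0; −1 → -1, wraps to 23 = x, carry into square.
Longitude square 5; −1 → 4.
The latitude characters are unchanged.

GE43xp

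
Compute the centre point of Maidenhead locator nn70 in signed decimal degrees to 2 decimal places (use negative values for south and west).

40.50, 95.00

Field N=13, N=13: +13·20° lon, +13·10° lat → SW at lon 80°, lat 40°.
Square 7, 0: +7·2° lon, +0·1° lat → SW at lon 94°, lat 40°.
Cell spans 2° lon × 1° lat. Centre is SW corner plus half of each.
latitude 40.50, longitude 95.00.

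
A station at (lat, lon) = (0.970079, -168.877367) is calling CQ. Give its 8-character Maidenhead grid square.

AJ50nx42

Shift to the Maidenhead origin (180°W, 90°S): lon 11.12263, lat 90.97008.
Field: lon ⌊11.12263/20⌋ = 0 → A; lat ⌊90.97008/10⌋ = 9 → J.
Square: lon ⌊11.12263/2⌋ = 5; lat ⌊0.97008/1⌋ = 0.
Subsquare: lon ⌊1.12263/0.0833333⌋ = 13 → n; lat ⌊0.97008/0.0416667⌋ = 23 → x.
Extended square: lon ⌊0.03930/0.00833333⌋ = 4; lat ⌊0.01175/0.00416667⌋ = 2.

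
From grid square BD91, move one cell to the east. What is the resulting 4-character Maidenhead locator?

CD01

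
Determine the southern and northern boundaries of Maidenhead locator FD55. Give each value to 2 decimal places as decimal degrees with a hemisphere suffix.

55.00° S, 54.00° S

Field F=5, D=3: +5·20° lon, +3·10° lat → SW at lon -80°, lat -60°.
Square 5, 5: +5·2° lon, +5·1° lat → SW at lon -70°, lat -55°.
Cell spans 2° lon × 1° lat.
south 55.00° S, north 54.00° S.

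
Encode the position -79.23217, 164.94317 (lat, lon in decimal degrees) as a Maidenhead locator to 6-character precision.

RB20ls

Shift to the Maidenhead origin (180°W, 90°S): lon 344.9432, lat 10.7678.
Field: 344.9432/20 → 17 → R, 10.7678/10 → 1 → B; chars RB.
Square: 4.9432/2 → 2, 0.7678/1 → 0; chars 20.
Subsquare: 0.9432/0.0833333 → 11 → l, 0.7678/0.0416667 → 18 → s; chars ls.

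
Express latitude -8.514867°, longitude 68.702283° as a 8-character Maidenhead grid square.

MI41il46

Offset from 180°W / 90°S: lon 248.70228°, lat 81.48513°.
Field: 248.70228/20 → 12 → M, 81.48513/10 → 8 → I; chars MI.
Square: 8.70228/2 → 4, 1.48513/1 → 1; chars 41.
Subsquare: 0.70228/0.0833333 → 8 → i, 0.48513/0.0416667 → 11 → l; chars il.
Extended square: 0.03562/0.00833333 → 4, 0.02680/0.00416667 → 6; chars 46.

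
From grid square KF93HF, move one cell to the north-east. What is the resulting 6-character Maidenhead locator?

KF93ig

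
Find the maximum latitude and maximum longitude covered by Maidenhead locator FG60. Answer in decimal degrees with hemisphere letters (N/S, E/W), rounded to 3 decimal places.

29.000° S, 66.000° W

Field F=5, G=6: +5·20° lon, +6·10° lat → SW at lon -80°, lat -30°.
Square 6, 0: +6·2° lon, +0·1° lat → SW at lon -68°, lat -30°.
Cell spans 2° lon × 1° lat. NE corner is SW corner plus one full cell.
latitude 29.000° S, longitude 66.000° W.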